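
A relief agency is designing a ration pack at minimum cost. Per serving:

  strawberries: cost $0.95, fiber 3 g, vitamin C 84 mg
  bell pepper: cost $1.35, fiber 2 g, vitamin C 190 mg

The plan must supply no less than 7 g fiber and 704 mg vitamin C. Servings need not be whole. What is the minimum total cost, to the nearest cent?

With two linear requirements the optimum uses one or two foods; enumerate the corners.
strawberries only: max(7/3, 704/84) = 8.381 servings → $7.96.
bell pepper only: max(7/2, 704/190) = 3.705 servings → $5.00.
strawberries + bell pepper: intersection lies outside the first quadrant.
So the least-cost plan costs $5.00.

$5.00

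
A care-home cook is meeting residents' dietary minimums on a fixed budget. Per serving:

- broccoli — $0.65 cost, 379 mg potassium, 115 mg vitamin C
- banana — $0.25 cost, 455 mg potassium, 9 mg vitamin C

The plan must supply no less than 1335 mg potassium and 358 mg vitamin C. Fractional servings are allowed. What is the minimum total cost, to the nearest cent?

This is a tiny linear program; its minimum lies at a vertex of the feasible set. List the vertices and price them.
broccoli only: max(1335/379, 358/115) = 3.522 servings → $2.29.
banana only: max(1335/455, 358/9) = 39.78 servings → $9.94.
broccoli + banana with both tight: 3.084 servings and 0.3648 servings → $2.10.
Cheapest feasible corner: $2.10.

$2.10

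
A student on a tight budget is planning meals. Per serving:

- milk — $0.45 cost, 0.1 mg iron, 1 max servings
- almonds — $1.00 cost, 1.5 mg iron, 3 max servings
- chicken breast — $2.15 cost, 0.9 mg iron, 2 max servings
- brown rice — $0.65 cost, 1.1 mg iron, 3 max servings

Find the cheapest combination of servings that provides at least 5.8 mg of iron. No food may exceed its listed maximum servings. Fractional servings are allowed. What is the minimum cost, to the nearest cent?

$3.62

Cost per mg of iron: brown rice $0.5909, almonds $0.6667, chicken breast $2.3889, milk $4.5000.
Take 3 servings of brown rice: +3.3 mg iron for $1.95 (total $1.95, still need 2.5 mg).
Take 1.667 servings of almonds: +2.5 mg iron for $1.67 (total $3.62, still need 0.0 mg).
Greedy by cheapest-per-mg is optimal for a single linear constraint, so the minimum cost is $3.62.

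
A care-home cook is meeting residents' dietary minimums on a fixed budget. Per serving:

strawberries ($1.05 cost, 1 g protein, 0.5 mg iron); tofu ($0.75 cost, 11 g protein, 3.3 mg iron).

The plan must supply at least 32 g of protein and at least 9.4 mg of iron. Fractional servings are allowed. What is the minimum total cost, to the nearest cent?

The cheapest plan sits at a corner of the feasible region — with two constraints it uses at most two foods.
strawberries only: max(32/1, 9.4/0.5) = 32 servings → $33.60.
tofu only: max(32/11, 9.4/3.3) = 2.909 servings → $2.18.
strawberries + tofu: the both-tight solution has a negative serving — not a feasible corner.
Cheapest feasible corner: $2.18.

$2.18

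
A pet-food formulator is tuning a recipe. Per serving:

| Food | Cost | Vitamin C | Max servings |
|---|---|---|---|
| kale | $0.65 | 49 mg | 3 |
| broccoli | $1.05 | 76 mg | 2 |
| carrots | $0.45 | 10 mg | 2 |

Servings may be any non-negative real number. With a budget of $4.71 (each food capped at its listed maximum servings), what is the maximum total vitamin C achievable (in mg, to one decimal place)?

Vitamin C per dollar: kale 75.38, broccoli 72.38, carrots 22.22.
Take 3 servings of kale: spends $1.95, +147.0 mg vitamin C (running total 147.0 mg).
Take 2 servings of broccoli: spends $2.10, +152.0 mg vitamin C (running total 299.0 mg).
Take 1.467 servings of carrots: spends $0.66, +14.7 mg vitamin C (running total 313.7 mg).
Greedy by best ratio exhausts the cost allowance optimally: 313.7 mg.

313.7 mg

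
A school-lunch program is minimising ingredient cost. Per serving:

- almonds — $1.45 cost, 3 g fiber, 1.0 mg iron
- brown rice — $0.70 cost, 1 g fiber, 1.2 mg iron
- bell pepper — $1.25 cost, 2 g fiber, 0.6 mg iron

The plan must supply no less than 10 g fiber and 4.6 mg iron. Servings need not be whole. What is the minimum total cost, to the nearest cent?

$5.15

At the optimum either one food covers both requirements or two foods hit both targets exactly; no other combination can be cheaper.
almonds only: max(10/3, 4.6/1.0) = 4.6 servings → $6.67.
brown rice only: max(10/1, 4.6/1.2) = 10 servings → $7.00.
bell pepper only: max(10/2, 4.6/0.6) = 7.667 servings → $9.58.
almonds + brown rice with both tight: 2.846 servings and 1.462 servings → $5.15.
almonds + bell pepper with both targets exact would need a negative amount; discard.
brown rice + bell pepper with both tight: 1.778 servings and 4.111 servings → $6.38.
The minimum over all feasible corners is $5.15.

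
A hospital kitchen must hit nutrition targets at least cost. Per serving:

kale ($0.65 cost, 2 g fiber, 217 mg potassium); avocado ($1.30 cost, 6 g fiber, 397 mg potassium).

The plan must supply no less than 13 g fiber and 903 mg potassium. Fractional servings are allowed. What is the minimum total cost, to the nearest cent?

$2.93

kale only: max(13/2, 903/217) = 6.5 servings → $4.22.
avocado only: max(13/6, 903/397) = 2.275 servings → $2.96.
kale + avocado with both tight: 0.5059 servings and 1.998 servings → $2.93.
So the least-cost plan costs $2.93.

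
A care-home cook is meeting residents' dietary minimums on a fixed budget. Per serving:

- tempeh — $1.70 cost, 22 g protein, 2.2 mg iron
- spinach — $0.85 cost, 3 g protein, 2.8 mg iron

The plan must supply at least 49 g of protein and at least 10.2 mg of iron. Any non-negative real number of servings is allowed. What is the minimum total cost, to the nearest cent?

$5.10

This is a tiny linear program; its minimum lies at a vertex of the feasible set. List the vertices and price them.
tempeh only: max(49/22, 10.2/2.2) = 4.636 servings → $7.88.
spinach only: max(49/3, 10.2/2.8) = 16.33 servings → $13.88.
tempeh + spinach with both tight: 1.938 servings and 2.12 servings → $5.10.
Cheapest feasible corner: $5.10.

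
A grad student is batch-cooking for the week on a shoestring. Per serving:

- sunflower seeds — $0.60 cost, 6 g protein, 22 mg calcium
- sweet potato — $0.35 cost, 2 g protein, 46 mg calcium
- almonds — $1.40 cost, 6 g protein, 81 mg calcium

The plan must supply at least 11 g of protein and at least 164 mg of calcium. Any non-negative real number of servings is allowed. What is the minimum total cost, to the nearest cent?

$1.58

The cheapest plan sits at a corner of the feasible region — with two constraints it uses at most two foods.
sunflower seeds only: max(11/6, 164/22) = 7.455 servings → $4.47.
sweet potato only: max(11/2, 164/46) = 5.5 servings → $1.93.
almonds only: max(11/6, 164/81) = 2.025 servings → $2.83.
sunflower seeds + sweet potato with both tight: 0.7672 servings and 3.198 servings → $1.58.
sunflower seeds + almonds with both targets exact would need a negative amount; discard.
sweet potato + almonds with both tight: 0.8158 servings and 1.561 servings → $2.47.
So the least-cost plan costs $1.58.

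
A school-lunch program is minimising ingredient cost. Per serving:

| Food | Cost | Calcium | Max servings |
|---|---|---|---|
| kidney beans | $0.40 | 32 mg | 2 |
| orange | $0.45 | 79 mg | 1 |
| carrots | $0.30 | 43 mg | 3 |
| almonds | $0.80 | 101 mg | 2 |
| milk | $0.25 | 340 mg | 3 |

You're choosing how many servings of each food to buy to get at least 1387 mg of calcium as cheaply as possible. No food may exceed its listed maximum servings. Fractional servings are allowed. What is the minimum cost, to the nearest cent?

Cost per mg of calcium: milk $0.0007, orange $0.0057, carrots $0.0070, almonds $0.0079, kidney beans $0.0125.
Take 3 servings of milk: +1020.0 mg calcium for $0.75 (total $0.75, still need 367.0 mg).
Take 1 serving of orange: +79.0 mg calcium for $0.45 (total $1.20, still need 288.0 mg).
Take 3 servings of carrots: +129.0 mg calcium for $0.90 (total $2.10, still need 159.0 mg).
Take 1.574 servings of almonds: +159.0 mg calcium for $1.26 (total $3.36, still need 0.0 mg).
Greedy by cheapest-per-mg is optimal for a single linear constraint, so the minimum cost is $3.36.

$3.36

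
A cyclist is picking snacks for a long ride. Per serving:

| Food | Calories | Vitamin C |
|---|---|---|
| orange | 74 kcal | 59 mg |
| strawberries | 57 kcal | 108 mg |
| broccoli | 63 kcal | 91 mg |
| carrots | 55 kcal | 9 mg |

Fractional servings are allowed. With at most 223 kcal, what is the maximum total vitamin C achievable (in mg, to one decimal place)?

422.5 mg

Vitamin C per kcal: strawberries 1.895, broccoli 1.444, orange 0.7973, carrots 0.1636.
With no serving limits, spend the whole calories allowance on strawberries: 223 kcal / 57 kcal × 108 mg = 422.5 mg.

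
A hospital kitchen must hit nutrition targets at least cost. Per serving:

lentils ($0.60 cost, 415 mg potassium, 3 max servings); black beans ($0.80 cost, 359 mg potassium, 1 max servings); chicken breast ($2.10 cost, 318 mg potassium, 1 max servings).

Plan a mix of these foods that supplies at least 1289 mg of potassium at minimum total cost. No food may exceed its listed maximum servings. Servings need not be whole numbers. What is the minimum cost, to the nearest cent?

$1.90

Cost per mg of potassium: lentils $0.0014, black beans $0.0022, chicken breast $0.0066.
Take 3 servings of lentils: +1245.0 mg potassium for $1.80 (total $1.80, still need 44.0 mg).
Take 0.1226 servings of black beans: +44.0 mg potassium for $0.10 (total $1.90, still need 0.0 mg).
Filling from the cheapest source first is optimal under one linear minimum: $1.90.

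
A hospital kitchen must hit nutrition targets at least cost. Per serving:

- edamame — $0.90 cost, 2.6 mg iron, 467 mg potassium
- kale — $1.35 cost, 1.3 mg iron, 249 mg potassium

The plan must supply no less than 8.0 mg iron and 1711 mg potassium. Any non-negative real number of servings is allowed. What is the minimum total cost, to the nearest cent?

edamame only: max(8.0/2.6, 1711/467) = 3.664 servings → $3.30.
kale only: max(8.0/1.3, 1711/249) = 6.871 servings → $9.28.
edamame + kale with both targets exact would need a negative amount; discard.
Cheapest feasible corner: $3.30.

$3.30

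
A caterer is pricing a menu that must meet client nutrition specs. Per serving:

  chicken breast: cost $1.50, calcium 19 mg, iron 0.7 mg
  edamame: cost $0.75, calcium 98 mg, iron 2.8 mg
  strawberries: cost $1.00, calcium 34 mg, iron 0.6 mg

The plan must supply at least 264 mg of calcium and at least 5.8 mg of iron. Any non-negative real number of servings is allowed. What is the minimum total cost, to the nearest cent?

Two binding constraints pin down two serving amounts, so the optimal mix uses at most two foods. The candidates are each food alone (scaled to the tighter of calcium/iron) and each pair with both constraints tight.
chicken breast only: max(264/19, 5.8/0.7) = 13.89 servings → $20.84.
edamame only: max(264/98, 5.8/2.8) = 2.694 servings → $2.02.
strawberries only: max(264/34, 5.8/0.6) = 9.667 servings → $9.67.
chicken breast + edamame: intersection lies outside the first quadrant.
chicken breast + strawberries with both tight: 3.129 servings and 6.016 servings → $10.71.
edamame + strawberries with both tight: 1.066 servings and 4.692 servings → $5.49.
So the least-cost plan costs $2.02.

$2.02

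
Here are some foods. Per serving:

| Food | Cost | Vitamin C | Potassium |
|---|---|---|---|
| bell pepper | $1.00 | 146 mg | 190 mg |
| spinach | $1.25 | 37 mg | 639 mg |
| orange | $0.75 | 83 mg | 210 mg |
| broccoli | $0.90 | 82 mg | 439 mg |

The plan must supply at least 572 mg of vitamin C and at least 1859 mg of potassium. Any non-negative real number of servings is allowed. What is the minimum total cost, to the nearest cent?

$5.05

bell pepper only: max(572/146, 1859/190) = 9.784 servings → $9.78.
spinach only: max(572/37, 1859/639) = 15.46 servings → $19.32.
orange only: max(572/83, 1859/210) = 8.852 servings → $6.64.
broccoli only: max(572/82, 1859/439) = 6.976 servings → $6.28.
bell pepper + spinach with both tight: 3.44 servings and 1.886 servings → $5.80.
bell pepper + orange with both targets exact would need a negative amount; discard.
bell pepper + broccoli with both tight: 2.034 servings and 3.354 servings → $5.05.
spinach + orange with both tight: 0.755 servings and 6.555 servings → $5.86.
spinach + broccoli: intersection lies outside the first quadrant.
orange + broccoli with both tight: 5.135 servings and 1.778 servings → $5.45.
The minimum over all feasible corners is $5.05.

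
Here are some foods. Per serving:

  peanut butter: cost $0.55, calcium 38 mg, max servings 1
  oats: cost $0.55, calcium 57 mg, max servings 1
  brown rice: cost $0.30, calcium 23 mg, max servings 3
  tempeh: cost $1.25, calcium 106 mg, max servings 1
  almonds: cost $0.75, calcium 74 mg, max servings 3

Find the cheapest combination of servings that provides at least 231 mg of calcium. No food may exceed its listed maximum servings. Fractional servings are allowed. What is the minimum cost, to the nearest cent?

$2.31

Cost per mg of calcium: oats $0.0096, almonds $0.0101, tempeh $0.0118, brown rice $0.0130, peanut butter $0.0145.
Take 1 serving of oats: +57.0 mg calcium for $0.55 (total $0.55, still need 174.0 mg).
Take 2.351 servings of almonds: +174.0 mg calcium for $1.76 (total $2.31, still need 0.0 mg).
Filling from the cheapest source first is optimal under one linear minimum: $2.31.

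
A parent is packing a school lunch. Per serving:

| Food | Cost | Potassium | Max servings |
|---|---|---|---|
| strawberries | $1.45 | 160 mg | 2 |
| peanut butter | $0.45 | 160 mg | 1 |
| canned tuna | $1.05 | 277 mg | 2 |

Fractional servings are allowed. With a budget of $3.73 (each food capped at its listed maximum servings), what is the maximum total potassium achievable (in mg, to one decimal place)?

844.2 mg

Potassium per dollar: peanut butter 355.6, canned tuna 263.8, strawberries 110.3.
Take 1 serving of peanut butter: spends $0.45, +160.0 mg potassium (running total 160.0 mg).
Take 2 servings of canned tuna: spends $2.10, +554.0 mg potassium (running total 714.0 mg).
Take 0.8138 servings of strawberries: spends $1.18, +130.2 mg potassium (running total 844.2 mg).
Filling greedily by potassium-per-dollar is optimal for one linear limit, giving 844.2 mg.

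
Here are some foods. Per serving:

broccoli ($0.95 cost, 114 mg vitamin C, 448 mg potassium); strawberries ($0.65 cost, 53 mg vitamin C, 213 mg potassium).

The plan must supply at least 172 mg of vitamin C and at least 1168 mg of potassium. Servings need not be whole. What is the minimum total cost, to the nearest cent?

$2.48

Check every corner: each single food scaled to meet both minima, and each pair solved so both constraints bind.
broccoli only: max(172/114, 1168/448) = 2.607 servings → $2.48.
strawberries only: max(172/53, 1168/213) = 5.484 servings → $3.56.
broccoli + strawberries: intersection lies outside the first quadrant.
So the least-cost plan costs $2.48.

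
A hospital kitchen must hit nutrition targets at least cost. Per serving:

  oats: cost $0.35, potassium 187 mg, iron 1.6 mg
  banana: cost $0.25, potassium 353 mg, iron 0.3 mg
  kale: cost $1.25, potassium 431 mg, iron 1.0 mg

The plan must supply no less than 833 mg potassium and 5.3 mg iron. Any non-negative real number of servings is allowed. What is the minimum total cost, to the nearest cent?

This is a tiny linear program; its minimum lies at a vertex of the feasible set. List the vertices and price them.
oats only: max(833/187, 5.3/1.6) = 4.455 servings → $1.56.
banana only: max(833/353, 5.3/0.3) = 17.67 servings → $4.42.
kale only: max(833/431, 5.3/1.0) = 5.3 servings → $6.62.
oats + banana with both tight: 3.187 servings and 0.6717 servings → $1.28.
oats + kale with both tight: 2.888 servings and 0.6799 servings → $1.86.
banana + kale with both targets exact would need a negative amount; discard.
Cheapest feasible corner: $1.28.

$1.28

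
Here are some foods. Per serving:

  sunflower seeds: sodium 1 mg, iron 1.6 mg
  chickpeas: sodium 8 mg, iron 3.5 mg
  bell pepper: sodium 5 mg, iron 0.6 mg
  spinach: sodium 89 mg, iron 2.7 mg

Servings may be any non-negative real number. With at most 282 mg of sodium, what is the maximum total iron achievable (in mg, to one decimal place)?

Iron per mg sodium: sunflower seeds 1.6, chickpeas 0.4375, bell pepper 0.12, spinach 0.03034.
With no serving limits, spend the whole sodium allowance on sunflower seeds: 282 mg / 1 mg × 1.6 mg = 451.2 mg.

451.2 mg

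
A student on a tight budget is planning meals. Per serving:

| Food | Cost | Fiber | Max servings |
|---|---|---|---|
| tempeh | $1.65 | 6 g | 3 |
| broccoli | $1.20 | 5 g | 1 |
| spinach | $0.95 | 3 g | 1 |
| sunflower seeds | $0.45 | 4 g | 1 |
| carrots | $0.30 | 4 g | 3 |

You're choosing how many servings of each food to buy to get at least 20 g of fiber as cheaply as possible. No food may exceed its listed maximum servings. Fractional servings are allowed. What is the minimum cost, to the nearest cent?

Cost per g of fiber: carrots $0.0750, sunflower seeds $0.1125, broccoli $0.2400, tempeh $0.2750, spinach $0.3167.
Take 3 servings of carrots: +12.0 g fiber for $0.90 (total $0.90, still need 8.0 g).
Take 1 serving of sunflower seeds: +4.0 g fiber for $0.45 (total $1.35, still need 4.0 g).
Take 0.8 servings of broccoli: +4.0 g fiber for $0.96 (total $2.31, still need 0.0 g).
Filling from the cheapest source first is optimal under one linear minimum: $2.31.

$2.31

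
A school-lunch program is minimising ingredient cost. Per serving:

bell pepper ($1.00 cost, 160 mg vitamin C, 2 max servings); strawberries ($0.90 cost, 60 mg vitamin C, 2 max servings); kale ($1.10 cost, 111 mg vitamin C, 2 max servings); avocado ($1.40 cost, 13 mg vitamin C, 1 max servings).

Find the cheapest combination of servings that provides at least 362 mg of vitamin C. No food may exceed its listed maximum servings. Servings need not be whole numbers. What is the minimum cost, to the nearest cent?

$2.42

Cost per mg of vitamin C: bell pepper $0.0063, kale $0.0099, strawberries $0.0150, avocado $0.1077.
Take 2 servings of bell pepper: +320.0 mg vitamin C for $2.00 (total $2.00, still need 42.0 mg).
Take 0.3784 servings of kale: +42.0 mg vitamin C for $0.42 (total $2.42, still need 0.0 mg).
Filling from the cheapest source first is optimal under one linear minimum: $2.42.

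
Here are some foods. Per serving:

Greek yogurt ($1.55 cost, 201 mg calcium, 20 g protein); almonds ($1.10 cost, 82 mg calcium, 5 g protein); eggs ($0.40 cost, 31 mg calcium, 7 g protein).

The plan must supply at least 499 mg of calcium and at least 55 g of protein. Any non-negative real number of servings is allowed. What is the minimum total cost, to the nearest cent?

$4.07

With two linear requirements the optimum uses one or two foods; enumerate the corners.
Greek yogurt only: max(499/201, 55/20) = 2.75 servings → $4.26.
almonds only: max(499/82, 55/5) = 11 servings → $12.10.
eggs only: max(499/31, 55/7) = 16.1 servings → $6.44.
Greek yogurt + almonds: the both-tight solution has a negative serving — not a feasible corner.
Greek yogurt + eggs with both tight: 2.272 servings and 1.366 servings → $4.07.
almonds + eggs with both tight: 4.267 servings and 4.809 servings → $6.62.
Cheapest feasible corner: $4.07.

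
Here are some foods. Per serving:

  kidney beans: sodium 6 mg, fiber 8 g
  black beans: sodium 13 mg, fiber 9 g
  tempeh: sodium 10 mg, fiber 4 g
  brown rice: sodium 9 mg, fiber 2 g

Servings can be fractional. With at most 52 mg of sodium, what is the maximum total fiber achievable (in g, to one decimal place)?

Fiber per mg sodium: kidney beans 1.333, black beans 0.6923, tempeh 0.4, brown rice 0.2222.
With no serving limits, spend the whole sodium allowance on kidney beans: 52 mg / 6 mg × 8 g = 69.3 g.

69.3 g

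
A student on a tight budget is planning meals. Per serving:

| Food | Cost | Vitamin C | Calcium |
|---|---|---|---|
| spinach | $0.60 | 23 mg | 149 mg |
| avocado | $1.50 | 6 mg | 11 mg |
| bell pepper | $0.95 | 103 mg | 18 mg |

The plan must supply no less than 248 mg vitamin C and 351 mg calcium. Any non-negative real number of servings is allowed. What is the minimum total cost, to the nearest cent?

$3.11

An LP optimum is at a vertex; with two nutrient constraints at most two foods are used. Check each candidate.
spinach only: max(248/23, 351/149) = 10.78 servings → $6.47.
avocado only: max(248/6, 351/11) = 41.33 servings → $62.00.
bell pepper only: max(248/103, 351/18) = 19.5 servings → $18.52.
spinach + avocado with both targets exact would need a negative amount; discard.
spinach + bell pepper with both tight: 2.122 servings and 1.934 servings → $3.11.
avocado + bell pepper with both tight: 30.92 servings and 0.6068 servings → $46.95.
Cheapest feasible corner: $3.11.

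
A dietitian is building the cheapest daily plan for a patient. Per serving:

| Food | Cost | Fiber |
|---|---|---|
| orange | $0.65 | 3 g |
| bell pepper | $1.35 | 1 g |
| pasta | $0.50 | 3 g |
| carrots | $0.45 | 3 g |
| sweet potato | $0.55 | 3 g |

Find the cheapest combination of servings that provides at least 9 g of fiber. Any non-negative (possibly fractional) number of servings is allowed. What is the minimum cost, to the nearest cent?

$1.35

Cost per g of fiber: carrots $0.1500, pasta $0.1667, sweet potato $0.1833, orange $0.2167, bell pepper $1.3500.
With no serving limits, use only carrots: 9 g / 3 g = 3 servings × $0.45 = $1.35.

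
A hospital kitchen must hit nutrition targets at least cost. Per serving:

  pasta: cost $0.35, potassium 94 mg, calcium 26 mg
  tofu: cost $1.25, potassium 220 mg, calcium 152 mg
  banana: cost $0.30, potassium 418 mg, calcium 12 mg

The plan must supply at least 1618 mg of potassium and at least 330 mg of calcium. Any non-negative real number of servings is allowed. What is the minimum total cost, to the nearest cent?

This is a tiny linear program; its minimum lies at a vertex of the feasible set. List the vertices and price them.
pasta only: max(1618/94, 330/26) = 17.21 servings → $6.02.
tofu only: max(1618/220, 330/152) = 7.355 servings → $9.19.
banana only: max(1618/418, 330/12) = 27.5 servings → $8.25.
pasta + tofu: the both-tight solution has a negative serving — not a feasible corner.
pasta + banana with both tight: 12.17 servings and 1.134 servings → $4.60.
tofu + banana with both tight: 1.946 servings and 2.846 servings → $3.29.
The minimum over all feasible corners is $3.29.

$3.29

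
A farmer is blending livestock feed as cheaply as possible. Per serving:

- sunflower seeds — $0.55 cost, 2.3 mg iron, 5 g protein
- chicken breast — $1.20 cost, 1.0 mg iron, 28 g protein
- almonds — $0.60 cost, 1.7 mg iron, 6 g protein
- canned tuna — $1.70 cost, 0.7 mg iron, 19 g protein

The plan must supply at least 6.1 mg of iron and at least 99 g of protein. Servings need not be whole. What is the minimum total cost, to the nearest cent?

Compare the cost at each extreme point of the feasible region.
sunflower seeds only: max(6.1/2.3, 99/5) = 19.8 servings → $10.89.
chicken breast only: max(6.1/1.0, 99/28) = 6.1 servings → $7.32.
almonds only: max(6.1/1.7, 99/6) = 16.5 servings → $9.90.
canned tuna only: max(6.1/0.7, 99/19) = 8.714 servings → $14.81.
sunflower seeds + chicken breast with both tight: 1.209 servings and 3.32 servings → $4.65.
sunflower seeds + almonds with both targets exact would need a negative amount; discard.
sunflower seeds + canned tuna with both tight: 1.159 servings and 4.905 servings → $8.98.
chicken breast + almonds with both tight: 3.166 servings and 1.726 servings → $4.83.
chicken breast + canned tuna: the both-tight solution has a negative serving — not a feasible corner.
almonds + canned tuna with both tight: 1.658 servings and 4.687 servings → $8.96.
So the least-cost plan costs $4.65.

$4.65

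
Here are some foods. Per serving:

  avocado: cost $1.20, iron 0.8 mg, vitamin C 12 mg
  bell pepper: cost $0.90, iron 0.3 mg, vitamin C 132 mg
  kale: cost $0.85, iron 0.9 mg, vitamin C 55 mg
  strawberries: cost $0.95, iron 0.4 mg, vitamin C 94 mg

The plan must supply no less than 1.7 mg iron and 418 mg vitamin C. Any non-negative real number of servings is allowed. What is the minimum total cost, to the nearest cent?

$3.31

avocado only: max(1.7/0.8, 418/12) = 34.83 servings → $41.80.
bell pepper only: max(1.7/0.3, 418/132) = 5.667 servings → $5.10.
kale only: max(1.7/0.9, 418/55) = 7.6 servings → $6.46.
strawberries only: max(1.7/0.4, 418/94) = 4.447 servings → $4.22.
avocado + bell pepper with both tight: 0.9706 servings and 3.078 servings → $3.94.
avocado + kale: intersection lies outside the first quadrant.
avocado + strawberries: intersection lies outside the first quadrant.
bell pepper + kale with both tight: 2.763 servings and 0.9677 servings → $3.31.
bell pepper + strawberries with both tight: 0.3008 servings and 4.024 servings → $4.09.
kale + strawberries: the both-tight solution has a negative serving — not a feasible corner.
So the least-cost plan costs $3.31.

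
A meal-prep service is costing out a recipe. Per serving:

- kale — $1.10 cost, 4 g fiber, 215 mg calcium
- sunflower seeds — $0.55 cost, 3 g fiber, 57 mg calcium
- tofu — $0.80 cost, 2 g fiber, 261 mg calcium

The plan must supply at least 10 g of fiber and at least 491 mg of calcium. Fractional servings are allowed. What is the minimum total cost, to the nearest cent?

$2.42

A basic optimal solution has at most two foods positive. Try each food alone and each pair with both targets met exactly.
kale only: max(10/4, 491/215) = 2.5 servings → $2.75.
sunflower seeds only: max(10/3, 491/57) = 8.614 servings → $4.74.
tofu only: max(10/2, 491/261) = 5 servings → $4.00.
kale + sunflower seeds with both tight: 2.165 servings and 0.446 servings → $2.63.
kale + tofu: intersection lies outside the first quadrant.
sunflower seeds + tofu with both tight: 2.433 servings and 1.35 servings → $2.42.
So the least-cost plan costs $2.42.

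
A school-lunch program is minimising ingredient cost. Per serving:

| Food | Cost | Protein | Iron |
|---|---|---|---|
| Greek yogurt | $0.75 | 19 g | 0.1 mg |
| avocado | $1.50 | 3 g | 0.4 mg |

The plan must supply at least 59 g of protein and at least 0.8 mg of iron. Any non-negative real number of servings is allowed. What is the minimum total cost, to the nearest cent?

This is a tiny linear program; its minimum lies at a vertex of the feasible set. List the vertices and price them.
Greek yogurt only: max(59/19, 0.8/0.1) = 8 servings → $6.00.
avocado only: max(59/3, 0.8/0.4) = 19.67 servings → $29.50.
Greek yogurt + avocado with both tight: 2.904 servings and 1.274 servings → $4.09.
So the least-cost plan costs $4.09.

$4.09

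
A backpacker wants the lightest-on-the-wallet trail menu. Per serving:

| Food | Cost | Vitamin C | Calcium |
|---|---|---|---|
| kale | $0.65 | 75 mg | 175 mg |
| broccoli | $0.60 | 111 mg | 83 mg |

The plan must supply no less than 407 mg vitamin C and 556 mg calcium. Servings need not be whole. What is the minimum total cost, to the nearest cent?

$2.72

For a min-cost LP with two ≥-constraints, a basic feasible solution has at most two positive variables.
kale only: max(407/75, 556/175) = 5.427 servings → $3.53.
broccoli only: max(407/111, 556/83) = 6.699 servings → $4.02.
kale + broccoli with both tight: 2.116 servings and 2.237 servings → $2.72.
So the least-cost plan costs $2.72.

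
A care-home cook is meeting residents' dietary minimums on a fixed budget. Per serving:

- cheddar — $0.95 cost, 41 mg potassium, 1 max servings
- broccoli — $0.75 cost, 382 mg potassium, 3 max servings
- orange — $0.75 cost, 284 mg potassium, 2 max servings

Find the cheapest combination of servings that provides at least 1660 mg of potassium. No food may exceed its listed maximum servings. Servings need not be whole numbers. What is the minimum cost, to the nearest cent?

$3.61

Cost per mg of potassium: broccoli $0.0020, orange $0.0026, cheddar $0.0232.
Take 3 servings of broccoli: +1146.0 mg potassium for $2.25 (total $2.25, still need 514.0 mg).
Take 1.81 servings of orange: +514.0 mg potassium for $1.36 (total $3.61, still need 0.0 mg).
Greedy by cheapest-per-mg is optimal for a single linear constraint, so the minimum cost is $3.61.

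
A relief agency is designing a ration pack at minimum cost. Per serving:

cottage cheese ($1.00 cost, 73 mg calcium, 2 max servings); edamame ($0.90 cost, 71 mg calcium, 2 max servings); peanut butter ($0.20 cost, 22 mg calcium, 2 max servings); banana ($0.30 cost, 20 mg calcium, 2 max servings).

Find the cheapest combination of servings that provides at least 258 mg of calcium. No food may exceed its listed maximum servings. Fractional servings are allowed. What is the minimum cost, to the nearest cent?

$3.19

Cost per mg of calcium: peanut butter $0.0091, edamame $0.0127, cottage cheese $0.0137, banana $0.0150.
Take 2 servings of peanut butter: +44.0 mg calcium for $0.40 (total $0.40, still need 214.0 mg).
Take 2 servings of edamame: +142.0 mg calcium for $1.80 (total $2.20, still need 72.0 mg).
Take 0.9863 servings of cottage cheese: +72.0 mg calcium for $0.99 (total $3.19, still need 0.0 mg).
Greedy by cheapest-per-mg is optimal for a single linear constraint, so the minimum cost is $3.19.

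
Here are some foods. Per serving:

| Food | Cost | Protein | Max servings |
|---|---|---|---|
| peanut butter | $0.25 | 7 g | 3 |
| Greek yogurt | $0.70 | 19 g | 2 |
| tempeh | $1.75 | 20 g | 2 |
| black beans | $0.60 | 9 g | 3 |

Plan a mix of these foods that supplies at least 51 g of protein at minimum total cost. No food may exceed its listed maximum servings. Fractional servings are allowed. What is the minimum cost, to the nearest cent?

Cost per g of protein: peanut butter $0.0357, Greek yogurt $0.0368, black beans $0.0667, tempeh $0.0875.
Take 3 servings of peanut butter: +21.0 g protein for $0.75 (total $0.75, still need 30.0 g).
Take 1.579 servings of Greek yogurt: +30.0 g protein for $1.11 (total $1.86, still need 0.0 g).
Greedy by cheapest-per-g is optimal for a single linear constraint, so the minimum cost is $1.86.

$1.86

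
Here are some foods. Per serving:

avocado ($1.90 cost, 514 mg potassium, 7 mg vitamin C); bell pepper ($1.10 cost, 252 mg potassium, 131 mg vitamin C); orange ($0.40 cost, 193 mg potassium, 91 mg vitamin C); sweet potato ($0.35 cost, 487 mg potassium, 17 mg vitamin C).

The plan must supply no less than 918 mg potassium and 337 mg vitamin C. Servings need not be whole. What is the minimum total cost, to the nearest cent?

With two linear requirements the optimum uses one or two foods; enumerate the corners.
avocado only: max(918/514, 337/7) = 48.14 servings → $91.47.
bell pepper only: max(918/252, 337/131) = 3.643 servings → $4.01.
orange only: max(918/193, 337/91) = 4.756 servings → $1.90.
sweet potato only: max(918/487, 337/17) = 19.82 servings → $6.94.
avocado + bell pepper with both tight: 0.5389 servings and 2.544 servings → $3.82.
avocado + orange with both tight: 0.4072 servings and 3.672 servings → $2.24.
avocado + sweet potato with both targets exact would need a negative amount; discard.
bell pepper + orange with both targets exact would need a negative amount; discard.
bell pepper + sweet potato with both tight: 2.495 servings and 0.5937 servings → $2.95.
orange + sweet potato with both tight: 3.619 servings and 0.4508 servings → $1.61.
Cheapest feasible corner: $1.61.

$1.61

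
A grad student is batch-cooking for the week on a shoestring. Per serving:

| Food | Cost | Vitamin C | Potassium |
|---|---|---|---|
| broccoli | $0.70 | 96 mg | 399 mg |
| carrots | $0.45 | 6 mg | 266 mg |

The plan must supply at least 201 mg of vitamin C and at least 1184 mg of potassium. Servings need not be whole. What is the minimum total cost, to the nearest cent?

A basic optimal solution has at most two foods positive. Try each food alone and each pair with both targets met exactly.
broccoli only: max(201/96, 1184/399) = 2.967 servings → $2.08.
carrots only: max(201/6, 1184/266) = 33.5 servings → $15.07.
broccoli + carrots with both tight: 2.003 servings and 1.446 servings → $2.05.
So the least-cost plan costs $2.05.

$2.05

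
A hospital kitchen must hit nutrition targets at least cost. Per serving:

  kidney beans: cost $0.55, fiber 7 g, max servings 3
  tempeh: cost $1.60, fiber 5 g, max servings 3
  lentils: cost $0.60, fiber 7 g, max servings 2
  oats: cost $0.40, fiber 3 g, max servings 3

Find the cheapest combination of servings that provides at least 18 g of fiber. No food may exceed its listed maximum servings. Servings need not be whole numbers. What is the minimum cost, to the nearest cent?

$1.41

Cost per g of fiber: kidney beans $0.0786, lentils $0.0857, oats $0.1333, tempeh $0.3200.
Take 2.571 servings of kidney beans: +18.0 g fiber for $1.41 (total $1.41, still need 0.0 g).
Filling from the cheapest source first is optimal under one linear minimum: $1.41.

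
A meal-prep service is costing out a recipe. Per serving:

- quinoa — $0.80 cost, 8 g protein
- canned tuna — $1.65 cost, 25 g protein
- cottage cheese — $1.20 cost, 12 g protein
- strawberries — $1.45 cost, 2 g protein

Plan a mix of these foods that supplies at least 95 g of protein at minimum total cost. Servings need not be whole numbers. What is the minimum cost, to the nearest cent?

$6.27

Cost per g of protein: canned tuna $0.0660, quinoa $0.1000, cottage cheese $0.1000, strawberries $0.7250.
With no serving limits, use only canned tuna: 95 g / 25 g = 3.8 servings × $1.65 = $6.27.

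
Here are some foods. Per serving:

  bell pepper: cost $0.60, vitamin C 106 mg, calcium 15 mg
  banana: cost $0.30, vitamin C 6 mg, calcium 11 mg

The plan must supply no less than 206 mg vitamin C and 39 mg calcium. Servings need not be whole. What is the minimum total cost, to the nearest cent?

$1.42

Check every corner: each single food scaled to meet both minima, and each pair solved so both constraints bind.
bell pepper only: max(206/106, 39/15) = 2.6 servings → $1.56.
banana only: max(206/6, 39/11) = 34.33 servings → $10.30.
bell pepper + banana with both tight: 1.888 servings and 0.9703 servings → $1.42.
The minimum over all feasible corners is $1.42.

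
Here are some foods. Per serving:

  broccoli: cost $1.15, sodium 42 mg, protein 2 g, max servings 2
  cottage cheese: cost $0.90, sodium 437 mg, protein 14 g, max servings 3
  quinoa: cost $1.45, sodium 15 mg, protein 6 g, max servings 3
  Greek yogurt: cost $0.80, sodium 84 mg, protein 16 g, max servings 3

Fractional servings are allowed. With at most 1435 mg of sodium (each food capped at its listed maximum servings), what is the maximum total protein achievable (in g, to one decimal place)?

103.8 g

Protein per mg sodium: quinoa 0.4, Greek yogurt 0.1905, broccoli 0.04762, cottage cheese 0.03204.
Take 3 servings of quinoa: uses 45 mg sodium, +18.0 g protein (running total 18.0 g).
Take 3 servings of Greek yogurt: uses 252 mg sodium, +48.0 g protein (running total 66.0 g).
Take 2 servings of broccoli: uses 84 mg sodium, +4.0 g protein (running total 70.0 g).
Take 2.412 servings of cottage cheese: uses 1054 mg sodium, +33.8 g protein (running total 103.8 g).
Filling greedily by protein-per-mg sodium is optimal for one linear limit, giving 103.8 g.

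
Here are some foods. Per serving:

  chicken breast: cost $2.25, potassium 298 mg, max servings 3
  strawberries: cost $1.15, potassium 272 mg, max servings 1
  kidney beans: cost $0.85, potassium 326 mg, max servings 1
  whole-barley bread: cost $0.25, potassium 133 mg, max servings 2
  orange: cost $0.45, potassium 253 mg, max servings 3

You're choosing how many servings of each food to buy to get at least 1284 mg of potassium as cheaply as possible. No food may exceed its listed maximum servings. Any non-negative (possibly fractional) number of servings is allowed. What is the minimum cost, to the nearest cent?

Cost per mg of potassium: orange $0.0018, whole-barley bread $0.0019, kidney beans $0.0026, strawberries $0.0042, chicken breast $0.0076.
Take 3 servings of orange: +759.0 mg potassium for $1.35 (total $1.35, still need 525.0 mg).
Take 2 servings of whole-barley bread: +266.0 mg potassium for $0.50 (total $1.85, still need 259.0 mg).
Take 0.7945 servings of kidney beans: +259.0 mg potassium for $0.68 (total $2.53, still need 0.0 mg).
Filling from the cheapest source first is optimal under one linear minimum: $2.53.

$2.53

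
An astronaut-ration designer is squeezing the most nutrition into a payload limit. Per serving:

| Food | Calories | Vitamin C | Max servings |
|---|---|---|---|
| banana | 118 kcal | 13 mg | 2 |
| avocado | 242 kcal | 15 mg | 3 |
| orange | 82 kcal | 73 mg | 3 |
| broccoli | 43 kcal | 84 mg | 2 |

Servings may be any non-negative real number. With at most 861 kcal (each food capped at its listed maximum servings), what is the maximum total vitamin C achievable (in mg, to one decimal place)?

431.2 mg

Vitamin C per kcal: broccoli 1.953, orange 0.8902, banana 0.1102, avocado 0.06198.
Take 2 servings of broccoli: uses 86 kcal, +168.0 mg vitamin C (running total 168.0 mg).
Take 3 servings of orange: uses 246 kcal, +219.0 mg vitamin C (running total 387.0 mg).
Take 2 servings of banana: uses 236 kcal, +26.0 mg vitamin C (running total 413.0 mg).
Take 1.211 servings of avocado: uses 293 kcal, +18.2 mg vitamin C (running total 431.2 mg).
Greedy by best ratio exhausts the calories allowance optimally: 431.2 mg.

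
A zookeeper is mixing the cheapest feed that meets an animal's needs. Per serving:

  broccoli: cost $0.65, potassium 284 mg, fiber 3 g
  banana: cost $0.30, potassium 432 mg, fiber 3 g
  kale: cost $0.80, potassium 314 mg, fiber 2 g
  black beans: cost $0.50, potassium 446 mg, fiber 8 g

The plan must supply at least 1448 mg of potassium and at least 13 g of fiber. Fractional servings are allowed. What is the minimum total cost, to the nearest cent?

An LP optimum is at a vertex; with two nutrient constraints at most two foods are used. Check each candidate.
broccoli only: max(1448/284, 13/3) = 5.099 servings → $3.31.
banana only: max(1448/432, 13/3) = 4.333 servings → $1.30.
kale only: max(1448/314, 13/2) = 6.5 servings → $5.20.
black beans only: max(1448/446, 13/8) = 3.247 servings → $1.62.
broccoli + banana with both tight: 2.865 servings and 1.468 servings → $2.30.
broccoli + kale with both tight: 3.171 servings and 1.743 servings → $3.46.
broccoli + black beans with both targets exact would need a negative amount; discard.
banana + kale with both targets exact would need a negative amount; discard.
banana + black beans with both tight: 2.732 servings and 0.6006 servings → $1.12.
kale + black beans with both tight: 3.572 servings and 0.7321 servings → $3.22.
The minimum over all feasible corners is $1.12.

$1.12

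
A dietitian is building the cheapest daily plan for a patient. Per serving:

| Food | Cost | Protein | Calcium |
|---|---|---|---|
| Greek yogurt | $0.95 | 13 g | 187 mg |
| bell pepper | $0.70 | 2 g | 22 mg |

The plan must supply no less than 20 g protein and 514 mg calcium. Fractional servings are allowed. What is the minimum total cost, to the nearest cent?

The cheapest plan sits at a corner of the feasible region — with two constraints it uses at most two foods.
Greek yogurt only: max(20/13, 514/187) = 2.749 servings → $2.61.
bell pepper only: max(20/2, 514/22) = 23.36 servings → $16.35.
Greek yogurt + bell pepper: the both-tight solution has a negative serving — not a feasible corner.
So the least-cost plan costs $2.61.

$2.61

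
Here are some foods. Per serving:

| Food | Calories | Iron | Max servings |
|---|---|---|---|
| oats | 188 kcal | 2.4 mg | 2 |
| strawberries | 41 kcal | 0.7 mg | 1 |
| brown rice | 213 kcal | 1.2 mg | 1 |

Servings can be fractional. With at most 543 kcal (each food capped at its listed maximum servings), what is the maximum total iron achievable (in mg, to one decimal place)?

6.2 mg

Iron per kcal: strawberries 0.01707, oats 0.01277, brown rice 0.005634.
Take 1 serving of strawberries: uses 41 kcal, +0.7 mg iron (running total 0.7 mg).
Take 2 servings of oats: uses 376 kcal, +4.8 mg iron (running total 5.5 mg).
Take 0.5915 servings of brown rice: uses 126 kcal, +0.7 mg iron (running total 6.2 mg).
Filling greedily by iron-per-kcal is optimal for one linear limit, giving 6.2 mg.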